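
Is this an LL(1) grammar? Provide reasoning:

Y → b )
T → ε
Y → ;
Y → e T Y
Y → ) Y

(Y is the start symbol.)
For Y:
  PREDICT(Y → b ')') = { 'b' }
  PREDICT(Y → ';') = { ';' }
  PREDICT(Y → e T Y) = { 'e' }
  PREDICT(Y → ')' Y) = { ')' }
T has a single production, so nothing to check there.

All predict sets are disjoint. The grammar IS LL(1).

Answer: Yes, the grammar is LL(1).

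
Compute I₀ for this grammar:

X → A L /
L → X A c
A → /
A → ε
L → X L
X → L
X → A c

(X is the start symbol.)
{ [A → . /], [A → .], [L → . X A c], [L → . X L], [X → . A L /], [X → . A c], [X → . L], [X' → . X] }

First, augment the grammar with X' → X
I₀ = CLOSURE({ [X' → . X] }):
  [X' → . X] has the dot before X: add [X → . A L /], [X → . L], [X → . A c]
  [X → . A L /] has the dot before A: add [A → . /], [A → .]
  [X → . L] has the dot before L: add [L → . X A c], [L → . X L]
No further items can be added.

I₀ = { [A → . /], [A → .], [L → . X A c], [L → . X L], [X → . A L /], [X → . A c], [X → . L], [X' → . X] }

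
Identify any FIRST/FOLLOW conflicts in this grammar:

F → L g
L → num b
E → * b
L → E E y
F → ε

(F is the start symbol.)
A FIRST/FOLLOW conflict occurs when a non-terminal N has a nullable alternative N → β (β ⇒* ε) and another alternative N → α with FIRST(α) ∩ FOLLOW(N) ≠ ∅: on such a lookahead the parser cannot decide between expanding α and letting N vanish via β.

Nullable non-terminals: F.
FIRST sets used below: FIRST(L) = { '*', 'num' }

F: nullable alternative(s) F → ε; FOLLOW(F) = { $ }
  F → L g: FIRST \ {ε} = { '*', 'num' } — disjoint from FOLLOW(F)
  F → ε: FIRST \ {ε} = { } — this is the only nullable alternative, skip

E, L have no nullable alternative, so no FIRST/FOLLOW check is needed there.

No FIRST/FOLLOW conflicts found.

Answer: No FIRST/FOLLOW conflicts.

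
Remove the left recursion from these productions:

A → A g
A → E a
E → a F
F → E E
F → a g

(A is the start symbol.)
A → E a A'
A' → g A'
A' → ε
E → a F
F → E E
F → a g

A is directly left-recursive. The standard transformation for
  A → A α₁ | ... | A α_m | β₁ | ... | β_n
is
  A  → β₁ A' | ... | β_n A'
  A' → α₁ A' | ... | α_m A' | ε

A → E a becomes A → E a A'
A → A g becomes A' → g A'
Add A' → ε

Productions for other non-terminals are unchanged:
  E → a F
  F → E E
  F → a g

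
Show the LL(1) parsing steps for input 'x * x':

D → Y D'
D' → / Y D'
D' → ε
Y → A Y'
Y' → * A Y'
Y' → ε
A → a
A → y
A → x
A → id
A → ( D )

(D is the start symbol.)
LL(1) parsing maintains a stack (initially the start symbol over $) and the input. At each step: if the stack top is a terminal, match it against the current input token; if it is a non-terminal N, replace it with the RHS of M[N, lookahead] (the unique production whose predict set contains the lookahead).

Stack is shown with the top on the left.

Stack        Input    Action
----------------------------
D $          x * x $  output D → Y D'
Y D' $       x * x $  output Y → A Y'
A Y' D' $    x * x $  output A → x
x Y' D' $    x * x $  match 'x'
Y' D' $      * x $    output Y' → * A Y'
* A Y' D' $  * x $    match '*'
A Y' D' $    x $      output A → x
x Y' D' $    x $      match 'x'
Y' D' $      $        output Y' → ε
D' $         $        output D' → ε
$            $        accept

The string is accepted.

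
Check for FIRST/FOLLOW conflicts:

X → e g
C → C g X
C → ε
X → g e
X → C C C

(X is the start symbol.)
Nullable non-terminals: C, X.
FIRST sets used below: FIRST(C) = { 'g', ε }

C: nullable alternative(s) C → ε; FOLLOW(C) = { $, 'g' }
  C → C g X: FIRST \ {ε} = { 'g' } — overlaps FOLLOW(C) on { 'g' }: CONFLICT
  C → ε: FIRST \ {ε} = { } — this is the only nullable alternative, skip

X: nullable alternative(s) X → C C C; FOLLOW(X) = { $, 'g' }
  X → e g: FIRST \ {ε} = { 'e' } — disjoint from FOLLOW(X)
  X → g e: FIRST \ {ε} = { 'g' } — overlaps FOLLOW(X) on { 'g' }: CONFLICT
  X → C C C: FIRST \ {ε} = { 'g' } — this is the only nullable alternative, skip

So the grammar has 2 FIRST/FOLLOW conflicts (marked CONFLICT above).

Answer: Yes. X → g e with FOLLOW(X) on { 'g' }; C → C g X with FOLLOW(C) on { 'g' }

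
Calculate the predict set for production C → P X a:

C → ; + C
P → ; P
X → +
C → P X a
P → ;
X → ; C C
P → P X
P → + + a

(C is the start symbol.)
{ '+', ';' }

PREDICT(C → P X a) = (FIRST(RHS) \ {ε}) ∪ (FOLLOW(C) if ε ∈ FIRST(RHS), i.e. RHS ⇒* ε)
FIRST(P) = { '+', ';' }
FIRST(P X a) = { '+', ';' }
ε ∉ FIRST(P X a), so FOLLOW(C) is not added.
PREDICT(C → P X a) = { '+', ';' }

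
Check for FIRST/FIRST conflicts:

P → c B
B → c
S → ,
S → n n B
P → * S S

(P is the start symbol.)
Productions for P:
  P → c B: FIRST = { 'c' }
  P → * S S: FIRST = { '*' }
Productions for S:
  S → ,: FIRST = { ',' }
  S → n n B: FIRST = { 'n' }
B has only one production, so no FIRST/FIRST conflict is possible there.

All alternatives of each non-terminal have pairwise disjoint FIRST sets.

Answer: No FIRST/FIRST conflicts.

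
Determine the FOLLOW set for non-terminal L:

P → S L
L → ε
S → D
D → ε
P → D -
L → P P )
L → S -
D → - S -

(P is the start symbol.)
In P → S L: L is at the end, add FOLLOW(P)

The FOLLOW sets referred to above (computed the same way, to a fixed point):
  FOLLOW(P) = { $, ')', '-' }

Taking the union: FOLLOW(L) = { $, ')', '-' }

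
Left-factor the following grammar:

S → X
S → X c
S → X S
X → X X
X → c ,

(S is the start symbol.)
S → X S'
S' → ε
S' → c
S' → S
X → X X
X → c ,

Left-factoring transforms A → αβ₁ | αβ₂ into A → αA' and A' → β₁ | β₂
(α is the longest common prefix among the alternatives). Repeat until
no nonterminal has two alternatives with a common prefix.

Round 1: S has alternatives sharing prefix 'X'. Introduce S': S → X S'
  Add: S' → ε
  Add: S' → c
  Add: S' → S

No remaining common prefixes — done.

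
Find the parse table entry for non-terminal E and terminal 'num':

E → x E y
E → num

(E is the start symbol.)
To find M[E, 'num'], we find productions for E where 'num' is in the predict set (PREDICT(N → α) = (FIRST(α) \ {ε}) ∪ (FOLLOW(N) if α ⇒* ε)).

E → x E y: PREDICT = { 'x' }
E → num: PREDICT = { 'num' }
  'num' is in predict set, so this production goes in M[E, 'num']

M[E, 'num'] = E → num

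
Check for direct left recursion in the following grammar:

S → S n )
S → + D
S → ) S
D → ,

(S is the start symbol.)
Direct left recursion occurs when N → N α for some non-terminal N (the right-hand side begins with the left-hand side itself).

S → S n ): LEFT RECURSIVE (starts with S)
S → + D: starts with '+'
S → ) S: starts with ')'
D → ,: starts with ','

The grammar has direct left recursion on: S.

Answer: Yes, S is left-recursive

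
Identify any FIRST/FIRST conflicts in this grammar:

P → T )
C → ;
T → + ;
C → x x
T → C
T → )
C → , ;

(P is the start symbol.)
A FIRST/FIRST conflict occurs when two productions N → α and N → β for the same non-terminal have FIRST(α) ∩ FIRST(β) ≠ ∅ (with ε ∈ FIRST of a nullable right-hand side, so two nullable alternatives also conflict).

FIRST sets of the non-terminals at (or reachable through a nullable prefix from) the front of some alternative:
  FIRST(C) = { ',', ';', 'x' }

Productions for C:
  C → ;: FIRST = { ';' }
  C → x x: FIRST = { 'x' }
  C → , ;: FIRST = { ',' }
Productions for T:
  T → + ;: FIRST = { '+' }
  T → C: FIRST = { ',', ';', 'x' }
  T → ): FIRST = { ')' }
P has only one production, so no FIRST/FIRST conflict is possible there.

All alternatives of each non-terminal have pairwise disjoint FIRST sets.

Answer: No FIRST/FIRST conflicts.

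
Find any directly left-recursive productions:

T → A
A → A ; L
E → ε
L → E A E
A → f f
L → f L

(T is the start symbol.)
Yes, A is left-recursive

T → A: starts with A
A → A ; L: LEFT RECURSIVE (starts with A)
E → ε: starts with ε
L → E A E: starts with E
A → f f: starts with f
L → f L: starts with f

The grammar has direct left recursion on: A.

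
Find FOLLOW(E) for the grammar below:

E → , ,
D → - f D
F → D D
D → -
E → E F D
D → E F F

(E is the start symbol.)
{ $, ',', '-' }

E is the start symbol, so $ ∈ FOLLOW(E).
In E → E F D: E is followed by F D, add FIRST(F D) \ {ε} = { ',', '-' }
In D → E F F: E is followed by F F, add FIRST(F F) \ {ε} = { ',', '-' }

Taking the union: FOLLOW(E) = { $, ',', '-' }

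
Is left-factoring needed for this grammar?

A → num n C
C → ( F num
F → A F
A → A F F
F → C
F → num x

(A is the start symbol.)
Left-factoring is needed when two productions for the same non-terminal
share a common prefix on the right-hand side.

Productions for A:
  A → num n C
  A → A F F
Productions for F:
  F → A F
  F → C
  F → num x

No common prefixes found.

Answer: No, left-factoring is not needed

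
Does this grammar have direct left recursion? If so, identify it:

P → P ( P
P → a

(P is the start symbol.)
P → P ( P: LEFT RECURSIVE (starts with P)
P → a: starts with a

The grammar has direct left recursion on: P.

Answer: Yes, P is left-recursive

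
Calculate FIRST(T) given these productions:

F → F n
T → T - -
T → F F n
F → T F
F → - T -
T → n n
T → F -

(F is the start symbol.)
{ '-', 'n' }

To compute FIRST(T), examine every production with T on the left-hand side, reading each right-hand side left to right until a non-nullable symbol is reached.

FIRST sets of the other non-terminals involved (by the same procedure, iterated to a fixed point):
  FIRST(F) = { '-', 'n' }

From T → T - -:
  - T is the symbol being defined: contributes nothing new
    T is not nullable, so stop
From T → F F n:
  - F is a non-terminal: add FIRST(F) \ {ε} = { '-', 'n' }
    F is not nullable, so stop
From T → n n:
  - n is a terminal: add 'n' and stop
From T → F -:
  - F is a non-terminal: add FIRST(F) \ {ε} = { '-', 'n' }
    F is not nullable, so stop

Collecting: FIRST(T) = { '-', 'n' }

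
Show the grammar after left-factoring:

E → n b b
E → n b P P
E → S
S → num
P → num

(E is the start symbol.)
Left-factoring transforms A → αβ₁ | αβ₂ into A → αA' and A' → β₁ | β₂
(α is the longest common prefix among the alternatives). Repeat until
no nonterminal has two alternatives with a common prefix.

Round 1: E has alternatives sharing prefix 'n b'. Introduce E': E → n b E'
  Add: E' → b
  Add: E' → P P

No remaining common prefixes — done.

Resulting grammar:
E → n b E'
E' → b
E' → P P
E → S
S → num
P → num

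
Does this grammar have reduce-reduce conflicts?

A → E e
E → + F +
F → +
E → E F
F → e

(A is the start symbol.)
Yes — I6: [A → E e .] vs [F → e .]

A reduce-reduce conflict occurs when an LR(0) state has two complete items [A → α .] and [B → β .] — both call for a reduction, and with no lookahead the parser cannot choose between them.

Augment with A' → A and build the canonical LR(0) collection (I0 = CLOSURE({[A' → . A]}), then GOTO on every symbol after a dot until no new states appear). It has 10 states:
  I0: { [A → . E e], [A' → . A], [E → . + F +], [E → . E F] }  — shift
  I1: { [E → + . F +], [F → . +], [F → . e] }  — shift
  I2: { [A' → A .] }  — accept
  I3: { [A → E . e], [E → E . F], [F → . +], [F → . e] }  — shift
  I4: { [F → + .] }  — reduce
  I5: { [E → E F .] }  — reduce
  I6: { [A → E e .], [F → e .] }  — 2 reduces
  I7: { [E → + F . +] }  — shift
  I8: { [F → e .] }  — reduce
  I9: { [E → + F + .] }  — reduce

I6 contains complete items [A → E e .], [F → e .] — reduce-reduce conflict.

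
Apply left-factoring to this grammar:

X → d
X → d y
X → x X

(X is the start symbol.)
Left-factoring transforms A → αβ₁ | αβ₂ into A → αA' and A' → β₁ | β₂
(α is the longest common prefix among the alternatives). Repeat until
no nonterminal has two alternatives with a common prefix.

Round 1: X has alternatives sharing prefix 'd'. Introduce X': X → d X'
  Add: X' → ε
  Add: X' → y

No remaining common prefixes — done.

Resulting grammar:
X → d X'
X' → ε
X' → y
X → x X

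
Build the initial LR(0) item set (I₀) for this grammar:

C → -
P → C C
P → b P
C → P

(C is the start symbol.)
First, augment the grammar with C' → C
I₀ = CLOSURE({ [C' → . C] }):
  [C' → . C] has the dot before C: add [C → . -], [C → . P]
  [C → . P] has the dot before P: add [P → . C C], [P → . b P]
No further items can be added.

I₀ = { [C → . -], [C → . P], [C' → . C], [P → . C C], [P → . b P] }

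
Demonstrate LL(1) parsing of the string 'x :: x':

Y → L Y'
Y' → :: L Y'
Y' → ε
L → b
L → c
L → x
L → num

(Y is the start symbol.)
LL(1) parsing maintains a stack (initially the start symbol over $) and the input. At each step: if the stack top is a terminal, match it against the current input token; if it is a non-terminal N, replace it with the RHS of M[N, lookahead] (the unique production whose predict set contains the lookahead).

Stack is shown with the top on the left.

Stack      Input     Action
---------------------------
Y $        x :: x $  output Y → L Y'
L Y' $     x :: x $  output L → x
x Y' $     x :: x $  match 'x'
Y' $       :: x $    output Y' → :: L Y'
:: L Y' $  :: x $    match '::'
L Y' $     x $       output L → x
x Y' $     x $       match 'x'
Y' $       $         output Y' → ε
$          $         accept

The string is accepted.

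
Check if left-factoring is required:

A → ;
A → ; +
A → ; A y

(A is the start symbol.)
Left-factoring is needed when two productions for the same non-terminal
share a common prefix on the right-hand side.

Productions for A:
  A → ;
  A → ; +
  A → ; A y

Found common prefix ';' in productions for A

Answer: Yes, A has productions with common prefix ';'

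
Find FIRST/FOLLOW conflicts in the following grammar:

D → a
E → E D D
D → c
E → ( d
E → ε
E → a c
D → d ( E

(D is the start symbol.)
Yes. E → E D D with FOLLOW(E) on { 'a', 'c', 'd' }; E → a c with FOLLOW(E) on { 'a' }

Nullable non-terminals: E.
FIRST sets used below: FIRST(E) = { '(', 'a', 'c', 'd', ε }, FIRST(D) = { 'a', 'c', 'd' }

E: nullable alternative(s) E → ε; FOLLOW(E) = { $, 'a', 'c', 'd' }
  E → E D D: FIRST \ {ε} = { '(', 'a', 'c', 'd' } — overlaps FOLLOW(E) on { 'a', 'c', 'd' }: CONFLICT
  E → ( d: FIRST \ {ε} = { '(' } — disjoint from FOLLOW(E)
  E → ε: FIRST \ {ε} = { } — this is the only nullable alternative, skip
  E → a c: FIRST \ {ε} = { 'a' } — overlaps FOLLOW(E) on { 'a' }: CONFLICT

D has no nullable alternative, so no FIRST/FOLLOW check is needed there.

So the grammar has 2 FIRST/FOLLOW conflicts (marked CONFLICT above).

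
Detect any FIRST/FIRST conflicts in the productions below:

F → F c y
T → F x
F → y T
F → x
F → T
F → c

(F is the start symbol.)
Yes. F → F c y / F → y T on { 'y' }; F → F c y / F → x on { 'x' }; F → F c y / F → T on { 'c', 'x', 'y' }; F → F c y / F → c on { 'c' }; F → y T / F → T on { 'y' }; F → x / F → T on { 'x' }; F → T / F → c on { 'c' }

FIRST sets of the non-terminals at (or reachable through a nullable prefix from) the front of some alternative:
  FIRST(F) = { 'c', 'x', 'y' }
  FIRST(T) = { 'c', 'x', 'y' }

Productions for F:
  F → F c y: FIRST = { 'c', 'x', 'y' }
  F → y T: FIRST = { 'y' }
  F → x: FIRST = { 'x' }
  F → T: FIRST = { 'c', 'x', 'y' }
  F → c: FIRST = { 'c' }
T has only one production, so no FIRST/FIRST conflict is possible there.

Conflict for F: F → F c y and F → y T
  Overlap: { 'y' }
Conflict for F: F → F c y and F → x
  Overlap: { 'x' }
Conflict for F: F → F c y and F → T
  Overlap: { 'c', 'x', 'y' }
Conflict for F: F → F c y and F → c
  Overlap: { 'c' }
Conflict for F: F → y T and F → T
  Overlap: { 'y' }
Conflict for F: F → x and F → T
  Overlap: { 'x' }
Conflict for F: F → T and F → c
  Overlap: { 'c' }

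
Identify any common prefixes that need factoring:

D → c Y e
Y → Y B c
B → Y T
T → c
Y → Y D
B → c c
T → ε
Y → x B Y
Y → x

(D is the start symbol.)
Left-factoring is needed when two productions for the same non-terminal
share a common prefix on the right-hand side.

Productions for Y:
  Y → Y B c
  Y → Y D
  Y → x B Y
  Y → x
Productions for B:
  B → Y T
  B → c c
Productions for T:
  T → c
  T → ε

Found common prefix 'Y' in productions for Y
Found common prefix 'x' in productions for Y

Answer: Yes, Y has productions with common prefix 'Y'; Y has productions with common prefix 'x'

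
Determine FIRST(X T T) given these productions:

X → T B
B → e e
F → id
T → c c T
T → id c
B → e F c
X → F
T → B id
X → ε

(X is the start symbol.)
{ 'c', 'e', 'id' }

FIRST sets of the non-terminals involved (from the grammar, by fixed-point iteration):
  FIRST(X) = { 'c', 'e', 'id', ε }
  FIRST(T) = { 'c', 'e', 'id' }

To compute FIRST(X T T), process the symbols left to right:
Symbol X is a non-terminal. Add FIRST(X) \ {ε} = { 'c', 'e', 'id' }
X is nullable (ε ∈ FIRST(X)), continue to the next symbol.
Symbol T is a non-terminal. Add FIRST(T) \ {ε} = { 'c', 'e', 'id' }
T is not nullable (ε ∉ FIRST(T)), so stop here.
FIRST(X T T) = { 'c', 'e', 'id' }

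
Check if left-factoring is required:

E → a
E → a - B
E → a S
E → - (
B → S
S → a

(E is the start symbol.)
Yes, E has productions with common prefix 'a'

Left-factoring is needed when two productions for the same non-terminal
share a common prefix on the right-hand side.

Productions for E:
  E → a
  E → a - B
  E → a S
  E → - (

Found common prefix 'a' in productions for E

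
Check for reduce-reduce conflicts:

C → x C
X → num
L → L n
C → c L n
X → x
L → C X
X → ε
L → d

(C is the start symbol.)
Yes — I8: [C → c L n .] vs [L → L n .]

A reduce-reduce conflict occurs when an LR(0) state has two complete items [A → α .] and [B → β .] — both call for a reduction, and with no lookahead the parser cannot choose between them.

Augment with C' → C and build the canonical LR(0) collection (I0 = CLOSURE({[C' → . C]}), then GOTO on every symbol after a dot until no new states appear). It has 12 states:
  I0: { [C → . c L n], [C → . x C], [C' → . C] }  — shift
  I1: { [C' → C .] }  — accept
  I2: { [C → . c L n], [C → . x C], [C → c . L n], [L → . C X], [L → . L n], [L → . d] }  — shift
  I3: { [C → . c L n], [C → . x C], [C → x . C] }  — shift
  I4: { [C → x C .] }  — reduce
  I5: { [L → C . X], [X → . num], [X → . x], [X → .] }  — shift, reduce
  I6: { [C → c L . n], [L → L . n] }  — shift
  I7: { [L → d .] }  — reduce
  I8: { [C → c L n .], [L → L n .] }  — 2 reduces
  I9: { [L → C X .] }  — reduce
  I10: { [X → num .] }  — reduce
  I11: { [X → x .] }  — reduce

I8 contains complete items [C → c L n .], [L → L n .] — reduce-reduce conflict.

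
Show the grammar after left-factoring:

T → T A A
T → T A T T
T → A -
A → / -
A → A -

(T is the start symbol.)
Left-factoring transforms A → αβ₁ | αβ₂ into A → αA' and A' → β₁ | β₂
(α is the longest common prefix among the alternatives). Repeat until
no nonterminal has two alternatives with a common prefix.

Round 1: T has alternatives sharing prefix 'T A'. Introduce T': T → T A T'
  Add: T' → A
  Add: T' → T T

No remaining common prefixes — done.

Resulting grammar:
T → T A T'
T' → A
T' → T T
T → A -
A → / -
A → A -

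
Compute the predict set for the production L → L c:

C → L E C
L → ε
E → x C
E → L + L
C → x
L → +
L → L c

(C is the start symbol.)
PREDICT(L → L c) = (FIRST(RHS) \ {ε}) ∪ (FOLLOW(L) if ε ∈ FIRST(RHS), i.e. RHS ⇒* ε)
FIRST(L) = { '+', 'c', ε }
FIRST(L c) = { '+', 'c' }
ε ∉ FIRST(L c), so FOLLOW(L) is not added.
PREDICT(L → L c) = { '+', 'c' }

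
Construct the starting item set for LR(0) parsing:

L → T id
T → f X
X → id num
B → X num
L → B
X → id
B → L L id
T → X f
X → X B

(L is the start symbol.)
{ [B → . L L id], [B → . X num], [L → . B], [L → . T id], [L' → . L], [T → . X f], [T → . f X], [X → . X B], [X → . id num], [X → . id] }

First, augment the grammar with L' → L
I₀ = CLOSURE({ [L' → . L] }):
  [L' → . L] has the dot before L: add [L → . T id], [L → . B]
  [L → . T id] has the dot before T: add [T → . f X], [T → . X f]
  [L → . B] has the dot before B: add [B → . X num], [B → . L L id]
  [T → . X f] has the dot before X: add [X → . id num], [X → . id], [X → . X B]
No further items can be added.

I₀ = { [B → . L L id], [B → . X num], [L → . B], [L → . T id], [L' → . L], [T → . X f], [T → . f X], [X → . X B], [X → . id num], [X → . id] }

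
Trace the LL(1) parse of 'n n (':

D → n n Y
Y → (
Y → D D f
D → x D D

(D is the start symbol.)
Stack is shown with the top on the left.

Stack    Input    Action
------------------------
D $      n n ( $  output D → n n Y
n n Y $  n n ( $  match 'n'
n Y $    n ( $    match 'n'
Y $      ( $      output Y → (
( $      ( $      match '('
$        $        accept

The string is accepted.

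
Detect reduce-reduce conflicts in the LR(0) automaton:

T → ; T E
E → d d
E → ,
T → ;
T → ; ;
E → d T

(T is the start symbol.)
Yes — I3: [T → ; .] vs [T → ; ; .]

A reduce-reduce conflict occurs when an LR(0) state has two complete items [A → α .] and [B → β .] — both call for a reduction, and with no lookahead the parser cannot choose between them.

Augment with T' → T and build the canonical LR(0) collection (I0 = CLOSURE({[T' → . T]}), then GOTO on every symbol after a dot until no new states appear). It has 10 states:
  I0: { [T → . ; ;], [T → . ; T E], [T → . ;], [T' → . T] }  — shift
  I1: { [T → . ; ;], [T → . ; T E], [T → . ;], [T → ; . ;], [T → ; . T E], [T → ; .] }  — shift, reduce
  I2: { [T' → T .] }  — accept
  I3: { [T → . ; ;], [T → . ; T E], [T → . ;], [T → ; . ;], [T → ; . T E], [T → ; .], [T → ; ; .] }  — shift, 2 reduces
  I4: { [E → . ,], [E → . d T], [E → . d d], [T → ; T . E] }  — shift
  I5: { [E → , .] }  — reduce
  I6: { [T → ; T E .] }  — reduce
  I7: { [E → d . T], [E → d . d], [T → . ; ;], [T → . ; T E], [T → . ;] }  — shift
  I8: { [E → d T .] }  — reduce
  I9: { [E → d d .] }  — reduce

I3 contains complete items [T → ; .], [T → ; ; .] — reduce-reduce conflict.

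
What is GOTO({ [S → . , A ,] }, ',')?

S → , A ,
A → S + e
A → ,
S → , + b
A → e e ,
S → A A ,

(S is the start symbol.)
GOTO(I, ',') = CLOSURE({ [A → αX.β] : [A → α.Xβ] ∈ I, X = ',' })

Items with dot before ',', with the dot advanced:
  [S → . , A ,] → [S → , . A ,]
Closure of the advanced items:
  [S → , . A ,] has the dot before A: add [A → . S + e], [A → . ,], [A → . e e ,]
  [A → . S + e] has the dot before S: add [S → . , A ,], [S → . , + b], [S → . A A ,]

GOTO = { [A → . ,], [A → . S + e], [A → . e e ,], [S → , . A ,], [S → . , + b], [S → . , A ,], [S → . A A ,] }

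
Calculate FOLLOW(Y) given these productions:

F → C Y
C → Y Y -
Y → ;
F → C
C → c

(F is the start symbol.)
To compute FOLLOW(Y), find every occurrence of Y on a right-hand side N → α Y β: add FIRST(β) \ {ε}, and if β is empty or nullable also add FOLLOW(N). Iterate to a fixed point.

In F → C Y: Y is at the end, add FOLLOW(F)
In C → Y Y -: Y is followed by Y '-', add FIRST(Y '-') \ {ε} = { ';' }
In C → Y Y -: Y is followed by '-', add FIRST('-') \ {ε} = { '-' }

The FOLLOW sets referred to above (computed the same way, to a fixed point):
  FOLLOW(F) = { $ }

Taking the union: FOLLOW(Y) = { $, '-', ';' }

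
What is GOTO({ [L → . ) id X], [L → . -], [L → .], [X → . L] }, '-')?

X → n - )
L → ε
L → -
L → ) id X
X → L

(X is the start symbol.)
GOTO(I, '-') = CLOSURE({ [A → αX.β] : [A → α.Xβ] ∈ I, X = '-' })

Items with dot before '-', with the dot advanced:
  [L → . -] → [L → - .]
Closure adds nothing (no advanced item has the dot before a non-terminal).

GOTO = { [L → - .] }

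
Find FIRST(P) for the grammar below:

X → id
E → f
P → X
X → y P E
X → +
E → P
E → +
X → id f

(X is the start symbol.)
FIRST sets of the other non-terminals involved (by the same procedure, iterated to a fixed point):
  FIRST(X) = { '+', 'id', 'y' }

From P → X:
  - X is a non-terminal: add FIRST(X) \ {ε} = { '+', 'id', 'y' }
    X is not nullable, so stop

Collecting: FIRST(P) = { '+', 'id', 'y' }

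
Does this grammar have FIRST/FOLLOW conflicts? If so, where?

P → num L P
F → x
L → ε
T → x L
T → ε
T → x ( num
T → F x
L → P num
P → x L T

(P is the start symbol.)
Yes. L → P num with FOLLOW(L) on { 'num', 'x' }

A FIRST/FOLLOW conflict occurs when a non-terminal N has a nullable alternative N → β (β ⇒* ε) and another alternative N → α with FIRST(α) ∩ FOLLOW(N) ≠ ∅: on such a lookahead the parser cannot decide between expanding α and letting N vanish via β.

Nullable non-terminals: L, T.
FIRST sets used below: FIRST(P) = { 'num', 'x' }, FIRST(F) = { 'x' }

L: nullable alternative(s) L → ε; FOLLOW(L) = { $, 'num', 'x' }
  L → ε: FIRST \ {ε} = { } — this is the only nullable alternative, skip
  L → P num: FIRST \ {ε} = { 'num', 'x' } — overlaps FOLLOW(L) on { 'num', 'x' }: CONFLICT

T: nullable alternative(s) T → ε; FOLLOW(T) = { $, 'num' }
  T → x L: FIRST \ {ε} = { 'x' } — disjoint from FOLLOW(T)
  T → ε: FIRST \ {ε} = { } — this is the only nullable alternative, skip
  T → x ( num: FIRST \ {ε} = { 'x' } — disjoint from FOLLOW(T)
  T → F x: FIRST \ {ε} = { 'x' } — disjoint from FOLLOW(T)

F, P have no nullable alternative, so no FIRST/FOLLOW check is needed there.

So the grammar has 1 FIRST/FOLLOW conflict (marked CONFLICT above).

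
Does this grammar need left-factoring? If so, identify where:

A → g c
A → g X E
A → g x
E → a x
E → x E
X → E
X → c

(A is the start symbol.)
Yes, A has productions with common prefix 'g'

Left-factoring is needed when two productions for the same non-terminal
share a common prefix on the right-hand side.

Productions for A:
  A → g c
  A → g X E
  A → g x
Productions for E:
  E → a x
  E → x E
Productions for X:
  X → E
  X → c

Found common prefix 'g' in productions for A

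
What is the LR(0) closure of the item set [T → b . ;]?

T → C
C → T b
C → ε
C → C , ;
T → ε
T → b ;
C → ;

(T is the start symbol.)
Start with: [T → b . ;]
The dot precedes the terminal ';', so nothing is added.

CLOSURE = { [T → b . ;] }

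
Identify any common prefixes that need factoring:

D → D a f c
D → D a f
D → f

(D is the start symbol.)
Yes, D has productions with common prefix 'D a f'

Left-factoring is needed when two productions for the same non-terminal
share a common prefix on the right-hand side.

Productions for D:
  D → D a f c
  D → D a f
  D → f

Found common prefix 'D a f' in productions for D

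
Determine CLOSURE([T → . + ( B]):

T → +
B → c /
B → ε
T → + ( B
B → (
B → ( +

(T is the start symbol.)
{ [T → . + ( B] }

To compute CLOSURE, for each item [A → α.Bβ] where B is a non-terminal, add [B → .γ] for all productions B → γ; repeat for the newly added items until nothing changes.

Start with: [T → . + ( B]
The dot precedes the terminal '+', so nothing is added.

CLOSURE = { [T → . + ( B] }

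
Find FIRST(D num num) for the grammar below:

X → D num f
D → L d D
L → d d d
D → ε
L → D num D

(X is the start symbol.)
{ 'd', 'num' }

FIRST sets of the non-terminals involved (from the grammar, by fixed-point iteration):
  FIRST(D) = { 'd', 'num', ε }

To compute FIRST(D num num), process the symbols left to right:
Symbol D is a non-terminal. Add FIRST(D) \ {ε} = { 'd', 'num' }
D is nullable (ε ∈ FIRST(D)), continue to the next symbol.
Symbol num is a terminal. Add 'num' and stop.
FIRST(D num num) = { 'd', 'num' }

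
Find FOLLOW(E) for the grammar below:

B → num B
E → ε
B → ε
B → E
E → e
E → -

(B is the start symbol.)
{ $ }

In B → E: E is at the end, add FOLLOW(B)

The FOLLOW sets referred to above (computed the same way, to a fixed point):
  FOLLOW(B) = { $ }

Taking the union: FOLLOW(E) = { $ }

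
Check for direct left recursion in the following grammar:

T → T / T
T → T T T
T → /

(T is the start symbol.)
T → T / T: LEFT RECURSIVE (starts with T)
T → T T T: LEFT RECURSIVE (starts with T)
T → /: starts with '/'

The grammar has direct left recursion on: T.

Answer: Yes, T is left-recursive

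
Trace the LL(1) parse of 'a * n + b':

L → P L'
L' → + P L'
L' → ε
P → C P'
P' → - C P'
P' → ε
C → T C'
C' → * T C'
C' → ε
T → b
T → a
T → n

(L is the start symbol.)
LL(1) parsing maintains a stack (initially the start symbol over $) and the input. At each step: if the stack top is a terminal, match it against the current input token; if it is a non-terminal N, replace it with the RHS of M[N, lookahead] (the unique production whose predict set contains the lookahead).

Stack is shown with the top on the left.

Stack           Input        Action
-----------------------------------
L $             a * n + b $  output L → P L'
P L' $          a * n + b $  output P → C P'
C P' L' $       a * n + b $  output C → T C'
T C' P' L' $    a * n + b $  output T → a
a C' P' L' $    a * n + b $  match 'a'
C' P' L' $      * n + b $    output C' → * T C'
* T C' P' L' $  * n + b $    match '*'
T C' P' L' $    n + b $      output T → n
n C' P' L' $    n + b $      match 'n'
C' P' L' $      + b $        output C' → ε
P' L' $         + b $        output P' → ε
L' $            + b $        output L' → + P L'
+ P L' $        + b $        match '+'
P L' $          b $          output P → C P'
C P' L' $       b $          output C → T C'
T C' P' L' $    b $          output T → b
b C' P' L' $    b $          match 'b'
C' P' L' $      $            output C' → ε
P' L' $         $            output P' → ε
L' $            $            output L' → ε
$               $            accept

The string is accepted.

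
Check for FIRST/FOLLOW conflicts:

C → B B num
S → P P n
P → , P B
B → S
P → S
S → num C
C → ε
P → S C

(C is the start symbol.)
A FIRST/FOLLOW conflict occurs when a non-terminal N has a nullable alternative N → β (β ⇒* ε) and another alternative N → α with FIRST(α) ∩ FOLLOW(N) ≠ ∅: on such a lookahead the parser cannot decide between expanding α and letting N vanish via β.

Nullable non-terminals: C.
FIRST sets used below: FIRST(B) = { ',', 'num' }

C: nullable alternative(s) C → ε; FOLLOW(C) = { $, ',', 'n', 'num' }
  C → B B num: FIRST \ {ε} = { ',', 'num' } — overlaps FOLLOW(C) on { ',', 'num' }: CONFLICT
  C → ε: FIRST \ {ε} = { } — this is the only nullable alternative, skip

B, P, S have no nullable alternative, so no FIRST/FOLLOW check is needed there.

So the grammar has 1 FIRST/FOLLOW conflict (marked CONFLICT above).

Answer: Yes. C → B B num with FOLLOW(C) on { ',', 'num' }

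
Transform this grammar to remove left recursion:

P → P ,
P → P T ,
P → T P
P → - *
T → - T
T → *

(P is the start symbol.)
P is directly left-recursive. The standard transformation for
  A → A α₁ | ... | A α_m | β₁ | ... | β_n
is
  A  → β₁ A' | ... | β_n A'
  A' → α₁ A' | ... | α_m A' | ε

P → T P becomes P → T P P'
P → - * becomes P → - * P'
P → P , becomes P' → , P'
P → P T , becomes P' → T , P'
Add P' → ε

Productions for other non-terminals are unchanged:
  T → - T
  T → *

Resulting grammar:
P → T P P'
P → - * P'
P' → , P'
P' → T , P'
P' → ε
T → - T
T → *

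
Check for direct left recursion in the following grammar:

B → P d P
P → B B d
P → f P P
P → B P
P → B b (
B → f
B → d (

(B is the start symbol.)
No direct left recursion

Direct left recursion occurs when N → N α for some non-terminal N (the right-hand side begins with the left-hand side itself).

B → P d P: starts with P
P → B B d: starts with B
P → f P P: starts with f
P → B P: starts with B
P → B b (: starts with B
B → f: starts with f
B → d (: starts with d

No direct left recursion found.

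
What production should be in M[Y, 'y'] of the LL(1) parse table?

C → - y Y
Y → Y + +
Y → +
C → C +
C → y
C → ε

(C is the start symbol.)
Empty (error entry)

To find M[Y, 'y'], we find productions for Y where 'y' is in the predict set (PREDICT(N → α) = (FIRST(α) \ {ε}) ∪ (FOLLOW(N) if α ⇒* ε)).

Relevant sets:
  FIRST(Y) = { '+' }

Y → Y + +: PREDICT = { '+' }
Y → +: PREDICT = { '+' }

M[Y, 'y'] is empty (no production applies)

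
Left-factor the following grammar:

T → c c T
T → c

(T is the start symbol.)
T → c T'
T' → c T
T' → ε

Left-factoring transforms A → αβ₁ | αβ₂ into A → αA' and A' → β₁ | β₂
(α is the longest common prefix among the alternatives). Repeat until
no nonterminal has two alternatives with a common prefix.

Round 1: T has alternatives sharing prefix 'c'. Introduce T': T → c T'
  Add: T' → c T
  Add: T' → ε

No remaining common prefixes — done.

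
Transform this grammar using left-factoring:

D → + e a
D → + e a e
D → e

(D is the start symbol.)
D → + e a D'
D' → ε
D' → e
D → e

Left-factoring transforms A → αβ₁ | αβ₂ into A → αA' and A' → β₁ | β₂
(α is the longest common prefix among the alternatives). Repeat until
no nonterminal has two alternatives with a common prefix.

Round 1: D has alternatives sharing prefix '+ e a'. Introduce D': D → + e a D'
  Add: D' → ε
  Add: D' → e

No remaining common prefixes — done.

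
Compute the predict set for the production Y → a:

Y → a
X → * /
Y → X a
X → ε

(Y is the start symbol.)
PREDICT(Y → a) = (FIRST(RHS) \ {ε}) ∪ (FOLLOW(Y) if ε ∈ FIRST(RHS), i.e. RHS ⇒* ε)
FIRST(a) = { 'a' }
ε ∉ FIRST(a), so FOLLOW(Y) is not added.
PREDICT(Y → a) = { 'a' }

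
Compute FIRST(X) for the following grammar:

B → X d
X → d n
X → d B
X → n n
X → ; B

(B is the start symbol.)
To compute FIRST(X), examine every production with X on the left-hand side, reading each right-hand side left to right until a non-nullable symbol is reached.

From X → d n:
  - d is a terminal: add 'd' and stop
From X → d B:
  - d is a terminal: add 'd' and stop
From X → n n:
  - n is a terminal: add 'n' and stop
From X → ; B:
  - ';' is a terminal: add ';' and stop

Collecting: FIRST(X) = { ';', 'd', 'n' }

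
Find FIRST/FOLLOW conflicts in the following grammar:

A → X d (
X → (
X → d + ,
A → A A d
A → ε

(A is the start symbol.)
Yes. A → X d '(' with FOLLOW(A) on { '(', 'd' }; A → A A d with FOLLOW(A) on { '(', 'd' }

Nullable non-terminals: A.
FIRST sets used below: FIRST(X) = { '(', 'd' }, FIRST(A) = { '(', 'd', ε }

A: nullable alternative(s) A → ε; FOLLOW(A) = { $, '(', 'd' }
  A → X d (: FIRST \ {ε} = { '(', 'd' } — overlaps FOLLOW(A) on { '(', 'd' }: CONFLICT
  A → A A d: FIRST \ {ε} = { '(', 'd' } — overlaps FOLLOW(A) on { '(', 'd' }: CONFLICT
  A → ε: FIRST \ {ε} = { } — this is the only nullable alternative, skip

X has no nullable alternative, so no FIRST/FOLLOW check is needed there.

So the grammar has 2 FIRST/FOLLOW conflicts (marked CONFLICT above).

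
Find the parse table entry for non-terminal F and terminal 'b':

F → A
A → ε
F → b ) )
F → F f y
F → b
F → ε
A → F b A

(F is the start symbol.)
To find M[F, 'b'], we find productions for F where 'b' is in the predict set (PREDICT(N → α) = (FIRST(α) \ {ε}) ∪ (FOLLOW(N) if α ⇒* ε)).

Relevant sets:
  FIRST(A) = { 'b', 'f', ε }
  FIRST(F) = { 'b', 'f', ε }
  FOLLOW(F) = { $, 'b', 'f' }

F → A: PREDICT = { $, 'b', 'f' }
  'b' is in predict set, so this production goes in M[F, 'b']
F → b ) ): PREDICT = { 'b' }
  'b' is in predict set, so this production goes in M[F, 'b']
F → F f y: PREDICT = { 'b', 'f' }
  'b' is in predict set, so this production goes in M[F, 'b']
F → b: PREDICT = { 'b' }
  'b' is in predict set, so this production goes in M[F, 'b']
F → ε: PREDICT = { $, 'b', 'f' }
  'b' is in predict set, so this production goes in M[F, 'b']

M[F, 'b'] = F → A, F → b ) ), F → F f y, F → b, F → ε  (a multiply-defined cell — the grammar is not LL(1))

Answer: F → A, F → b ) ), F → F f y, F → b, F → ε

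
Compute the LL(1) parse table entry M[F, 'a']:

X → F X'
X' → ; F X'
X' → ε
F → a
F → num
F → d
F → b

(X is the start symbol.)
To find M[F, 'a'], we find productions for F where 'a' is in the predict set (PREDICT(N → α) = (FIRST(α) \ {ε}) ∪ (FOLLOW(N) if α ⇒* ε)).

F → a: PREDICT = { 'a' }
  'a' is in predict set, so this production goes in M[F, 'a']
F → num: PREDICT = { 'num' }
F → d: PREDICT = { 'd' }
F → b: PREDICT = { 'b' }

M[F, 'a'] = F → a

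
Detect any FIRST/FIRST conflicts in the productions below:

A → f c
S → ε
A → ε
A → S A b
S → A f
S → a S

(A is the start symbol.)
FIRST sets of the non-terminals at (or reachable through a nullable prefix from) the front of some alternative:
  FIRST(S) = { 'a', 'b', 'f', ε }
  FIRST(A) = { 'a', 'b', 'f', ε }

Productions for A:
  A → f c: FIRST = { 'f' }
  A → ε: FIRST = { ε }
  A → S A b: FIRST = { 'a', 'b', 'f' }
Productions for S:
  S → ε: FIRST = { ε }
  S → A f: FIRST = { 'a', 'b', 'f' }
  S → a S: FIRST = { 'a' }

Conflict for A: A → f c and A → S A b
  Overlap: { 'f' }
Conflict for S: S → A f and S → a S
  Overlap: { 'a' }

Answer: Yes. A → f c / A → S A b on { 'f' }; S → A f / S → a S on { 'a' }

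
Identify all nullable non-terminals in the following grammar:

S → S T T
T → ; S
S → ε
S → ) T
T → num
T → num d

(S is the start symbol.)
A non-terminal is nullable if it can derive ε (the empty string): either it has an ε-production, or it has a production whose right-hand side consists entirely of nullable non-terminals.

ε-productions: S → ε
So S is immediately nullable.
No further non-terminal can be added: every production for the remaining non-terminals contains a terminal or a non-nullable non-terminal.
Nullable = { 'S' }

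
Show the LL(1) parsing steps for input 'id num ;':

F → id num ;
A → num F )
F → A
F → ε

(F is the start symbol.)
LL(1) parsing maintains a stack (initially the start symbol over $) and the input. At each step: if the stack top is a terminal, match it against the current input token; if it is a non-terminal N, replace it with the RHS of M[N, lookahead] (the unique production whose predict set contains the lookahead).

Stack is shown with the top on the left.

Stack       Input       Action
------------------------------
F $         id num ; $  output F → id num ;
id num ; $  id num ; $  match 'id'
num ; $     num ; $     match 'num'
; $         ; $         match ';'
$           $           accept

The string is accepted.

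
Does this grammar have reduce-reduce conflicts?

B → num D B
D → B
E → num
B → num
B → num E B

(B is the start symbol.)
Augment with B' → B and build the canonical LR(0) collection (I0 = CLOSURE({[B' → . B]}), then GOTO on every symbol after a dot until no new states appear). It has 9 states:
  I0: { [B → . num D B], [B → . num E B], [B → . num], [B' → . B] }  — shift
  I1: { [B' → B .] }  — accept
  I2: { [B → . num D B], [B → . num E B], [B → . num], [B → num . D B], [B → num . E B], [B → num .], [D → . B], [E → . num] }  — shift, reduce
  I3: { [D → B .] }  — reduce
  I4: { [B → . num D B], [B → . num E B], [B → . num], [B → num D . B] }  — shift
  I5: { [B → . num D B], [B → . num E B], [B → . num], [B → num E . B] }  — shift
  I6: { [B → . num D B], [B → . num E B], [B → . num], [B → num . D B], [B → num . E B], [B → num .], [D → . B], [E → . num], [E → num .] }  — shift, 2 reduces
  I7: { [B → num E B .] }  — reduce
  I8: { [B → num D B .] }  — reduce

I6 contains complete items [B → num .], [E → num .] — reduce-reduce conflict.

Answer: Yes — I6: [B → num .] vs [E → num .]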